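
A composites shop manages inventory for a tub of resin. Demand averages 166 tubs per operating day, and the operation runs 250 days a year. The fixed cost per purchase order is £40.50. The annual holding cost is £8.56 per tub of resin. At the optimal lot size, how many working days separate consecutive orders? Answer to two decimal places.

Annual demand D = 166 × 250 = 41,500.
The optimal lot size = √(2DS/H) = √(2 × 41,500 × 40.5 / 8.56) ≈ 626.66.
Cycle time = Q*/D × 250 = 626.66 / 41,500 × 250 ≈ 3.775 days.

T ≈ 3.78 days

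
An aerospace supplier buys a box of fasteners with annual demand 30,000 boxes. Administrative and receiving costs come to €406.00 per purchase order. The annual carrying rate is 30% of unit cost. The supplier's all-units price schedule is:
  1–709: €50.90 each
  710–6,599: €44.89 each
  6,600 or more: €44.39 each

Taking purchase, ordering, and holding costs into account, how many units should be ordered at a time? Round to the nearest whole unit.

Holding cost per unit per year at price C is H = 0.30·C.
Candidates are each tier's EOQ (if it falls in that tier) and each price-break quantity.
Tier 1 (€50.90): EOQ = 1263.0 exceeds tier's upper bound 709, so this tier is dominated.
EOQ at €44.89 = 1344.9 (feasible in tier 2): TC = 30,000×€44.89 + (30,000/1344.9)×406 + (1344.9/2)×0.30×€44.89 = €1,364,812.32.
EOQ at €44.39 = 1352.5 < 6600, so use break Q=6600: TC = 30,000×€44.39 + (30,000/6600.0)×406 + (6600.0/2)×0.30×€44.39 = €1,377,491.55.
Lowest total cost is €1,364,812.32 at Q = 1344.9.

Q* ≈ 1,345 boxes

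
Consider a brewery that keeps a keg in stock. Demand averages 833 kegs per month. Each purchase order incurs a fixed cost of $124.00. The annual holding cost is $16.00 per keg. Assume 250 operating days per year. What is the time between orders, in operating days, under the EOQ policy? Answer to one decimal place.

Annual demand D = 833 × 12 = 9,996.
The optimal lot size = √(2DS/H) = √(2 × 9,996 × 124 / 16) ≈ 393.62.
Cycle time = Q*/D × 250 = 393.62 / 9,996 × 250 ≈ 9.844 days.

T ≈ 9.8 days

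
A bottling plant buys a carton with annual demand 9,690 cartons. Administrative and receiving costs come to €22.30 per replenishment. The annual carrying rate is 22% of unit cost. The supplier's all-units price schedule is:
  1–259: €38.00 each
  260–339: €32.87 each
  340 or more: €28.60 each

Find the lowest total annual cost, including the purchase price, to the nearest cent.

TC* ≈ €278,839.19

Holding cost per unit per year at price C is H = 0.22·C.
Candidates are each tier's EOQ (if it falls in that tier) and each price-break quantity.
EOQ at €38.00 = 227.4 (feasible in tier 1): TC = 9,690×€38.00 + (9,690/227.4)×22.3 + (227.4/2)×0.22×€38.00 = €370,120.78.
EOQ at €32.87 = 244.5 < 260, so use break Q=260: TC = 9,690×€32.87 + (9,690/260.0)×22.3 + (260.0/2)×0.22×€32.87 = €320,281.49.
EOQ at €28.60 = 262.1 < 340, so use break Q=340: TC = 9,690×€28.60 + (9,690/340.0)×22.3 + (340.0/2)×0.22×€28.60 = €278,839.19.
Lowest total cost among the candidates is at Q = 340.0.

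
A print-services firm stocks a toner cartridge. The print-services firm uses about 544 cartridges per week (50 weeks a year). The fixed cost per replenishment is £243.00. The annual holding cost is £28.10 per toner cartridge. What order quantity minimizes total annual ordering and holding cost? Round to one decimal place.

Annual demand D = 544 × 50 = 27,200.
EOQ = √(2DS / H) = √(2 × 27,200 × 243 / 28.1).
= √(13,219,200 / 28.1) = √470,434.1637 ≈ 685.882.

Q* ≈ 685.9 cartridges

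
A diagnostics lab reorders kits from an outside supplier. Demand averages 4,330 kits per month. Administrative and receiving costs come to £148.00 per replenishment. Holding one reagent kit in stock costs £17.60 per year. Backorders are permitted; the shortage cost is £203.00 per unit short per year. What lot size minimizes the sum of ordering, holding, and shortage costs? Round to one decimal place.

Q* ≈ 974.5 kits

Annual demand D = 4,330 × 12 = 51,960.
With planned backorders, Q* = √(2DS/H) · √((H+B)/B).
√(2DS/H) = √(2 × 51,960 × 148 / 17.6) = 934.812.
√((H+B)/B) = √((17.6+203)/203) = 1.0424.
Q* ≈ 974.493.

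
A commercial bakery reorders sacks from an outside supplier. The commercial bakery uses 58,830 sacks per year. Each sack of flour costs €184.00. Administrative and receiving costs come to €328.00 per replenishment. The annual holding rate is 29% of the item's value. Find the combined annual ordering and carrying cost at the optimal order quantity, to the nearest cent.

TC* ≈ €45,379.45

Holding cost H = 0.29 × €184.00 = €53.3600 per unit per year.
Q* = √(2DS/H) = √(2 × 58,830 × 328 / 53.36) ≈ 850.44.
At the optimum the two cost components are equal, so total cost = 2·(Q*/2)H = Q*·H.
Minimum total = √(2DSH) = √(2 × 58,830 × 328 × 53.36) ≈ 45379.453.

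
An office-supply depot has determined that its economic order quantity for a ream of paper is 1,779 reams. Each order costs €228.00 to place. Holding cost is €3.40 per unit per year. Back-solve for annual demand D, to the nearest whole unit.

The basic EOQ model gives Q* = √(2DS/H); rearrange for the unknown.
From Q* = √(2DS/H): D = Q*²H / (2S) = 1,779² × 3.4 / (2 × 228) = 23597.499.

D ≈ 23,597 reams per year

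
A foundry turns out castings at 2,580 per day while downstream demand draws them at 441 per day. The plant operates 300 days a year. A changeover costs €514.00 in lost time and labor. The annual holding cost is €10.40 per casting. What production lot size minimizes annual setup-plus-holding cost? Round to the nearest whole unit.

Annual demand D = 441 × 300 = 132,300.
Production build-up factor (1 − d/p) = 1 − 441/2,580 = 0.8291.
Q* = √(2DS / (H(1 − d/p))) = √(2 × 132,300 × 514 / (10.4 × 0.8291)).
= √(136,004,400 / 8.6223) ≈ 3971.589.

Q* ≈ 3,972 castings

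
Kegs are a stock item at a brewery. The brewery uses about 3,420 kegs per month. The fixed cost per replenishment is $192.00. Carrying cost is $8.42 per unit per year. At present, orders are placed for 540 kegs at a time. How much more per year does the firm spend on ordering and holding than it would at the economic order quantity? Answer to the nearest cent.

Extra cost ≈ $5,346.12 per year

Annual demand D = 3,420 × 12 = 41,040.
EOQ = √(2DS/H) = √(2 × 41,040 × 192 / 8.42) ≈ 1368.09.
Cost at Q* = (D/Q*)S + (Q*/2)H = √(2DSH) ≈ $11,519.28.
Cost at Q = 540: (41,040/540)×192 + (540/2)×8.42 = $14,592.00 + $2,273.40 = $16,865.40.
Excess = $16,865.40 − $11,519.28 = $5,346.12.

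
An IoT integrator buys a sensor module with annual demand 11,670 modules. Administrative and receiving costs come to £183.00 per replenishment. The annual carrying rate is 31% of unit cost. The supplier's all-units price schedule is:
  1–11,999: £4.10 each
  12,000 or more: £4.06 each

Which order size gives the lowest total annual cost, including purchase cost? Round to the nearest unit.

Holding cost per unit per year at price C is H = 0.31·C.
Evaluate total cost at each tier's feasible EOQ or, if the EOQ is below the tier, at the tier's minimum quantity.
EOQ at £4.10 = 1833.2 (feasible in tier 1): TC = 11,670×£4.10 + (11,670/1833.2)×183 + (1833.2/2)×0.31×£4.10 = £50,176.96.
EOQ at £4.06 = 1842.2 < 12000, so use break Q=12000: TC = 11,670×£4.06 + (11,670/12000.0)×183 + (12000.0/2)×0.31×£4.06 = £55,109.77.
Lowest total cost is £50,176.96 at Q = 1833.2.

Q* ≈ 1,833 modules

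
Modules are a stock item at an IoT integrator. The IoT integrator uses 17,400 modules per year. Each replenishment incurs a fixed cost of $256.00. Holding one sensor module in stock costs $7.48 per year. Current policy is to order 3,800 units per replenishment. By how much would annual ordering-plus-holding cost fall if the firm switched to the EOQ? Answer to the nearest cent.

Extra cost ≈ $7,221.01 per year

EOQ = √(2DS/H) = √(2 × 17,400 × 256 / 7.48) ≈ 1091.34.
Cost at Q* = (D/Q*)S + (Q*/2)H = √(2DSH) ≈ $8,163.20.
Cost at Q = 3,800: (17,400/3,800)×256 + (3,800/2)×7.48 = $1,172.21 + $14,212.00 = $15,384.21.
Excess = $15,384.21 − $8,163.20 = $7,221.01.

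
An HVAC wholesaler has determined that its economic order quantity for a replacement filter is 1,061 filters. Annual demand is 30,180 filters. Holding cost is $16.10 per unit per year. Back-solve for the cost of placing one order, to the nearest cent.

S ≈ $300.27

Squaring Q* = √(2DS/H) gives Q*² = 2DS/H.
From Q* = √(2DS/H): S = Q*²H / (2D) = 1,061² × 16.1 / (2 × 30,180) = 300.2669.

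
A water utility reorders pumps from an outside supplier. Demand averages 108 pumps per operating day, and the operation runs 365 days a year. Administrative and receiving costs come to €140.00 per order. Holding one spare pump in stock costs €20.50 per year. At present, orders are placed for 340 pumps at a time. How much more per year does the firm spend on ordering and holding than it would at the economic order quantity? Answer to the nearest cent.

Annual demand D = 108 × 365 = 39,420.
EOQ = √(2DS/H) = √(2 × 39,420 × 140 / 20.5) ≈ 733.77.
Cost at Q* = (D/Q*)S + (Q*/2)H = √(2DSH) ≈ €15,042.30.
Cost at Q = 340: (39,420/340)×140 + (340/2)×20.5 = €16,231.76 + €3,485.00 = €19,716.76.
Excess = €19,716.76 − €15,042.30 = €4,674.46.

Extra cost ≈ €4,674.46 per year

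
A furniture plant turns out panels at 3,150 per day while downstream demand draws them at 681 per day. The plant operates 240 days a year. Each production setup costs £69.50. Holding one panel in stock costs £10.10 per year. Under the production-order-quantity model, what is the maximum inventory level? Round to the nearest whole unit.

Annual demand D = 681 × 240 = 163,440.
Production build-up factor (1 − d/p) = 1 − 681/3,150 = 0.7838.
Q* = √(2DS / (H(1 − d/p))) = √(2 × 163,440 × 69.5 / (10.1 × 0.7838)).
= √(22,718,160 / 7.9165) ≈ 1694.028.
Maximum inventory = Q*(1 − d/p) = 1694.028 × 0.7838 ≈ 1327.795.

I_max ≈ 1,328 panels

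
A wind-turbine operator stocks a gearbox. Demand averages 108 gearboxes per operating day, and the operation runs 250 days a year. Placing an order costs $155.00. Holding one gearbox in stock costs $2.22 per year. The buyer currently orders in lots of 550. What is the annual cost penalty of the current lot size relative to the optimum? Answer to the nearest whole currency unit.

Extra cost ≈ $3,909 per year

Annual demand D = 108 × 250 = 27,000.
EOQ = √(2DS/H) = √(2 × 27,000 × 155 / 2.22) ≈ 1941.72.
Cost at Q* = (D/Q*)S + (Q*/2)H = √(2DSH) ≈ $4,310.61.
Cost at Q = 550: (27,000/550)×155 + (550/2)×2.22 = $7,609.09 + $610.50 = $8,219.59.
Excess = $8,219.59 − $4,310.61 = $3,908.98.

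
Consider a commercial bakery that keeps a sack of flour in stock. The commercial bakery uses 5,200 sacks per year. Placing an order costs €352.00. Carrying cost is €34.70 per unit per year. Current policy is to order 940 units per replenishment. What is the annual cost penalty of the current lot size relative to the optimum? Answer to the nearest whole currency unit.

Extra cost ≈ €6,985 per year

EOQ = √(2DS/H) = √(2 × 5,200 × 352 / 34.7) ≈ 324.81.
Cost at Q* = (D/Q*)S + (Q*/2)H = √(2DSH) ≈ €11,270.75.
Cost at Q = 940: (5,200/940)×352 + (940/2)×34.7 = €1,947.23 + €16,309.00 = €18,256.23.
Excess = €18,256.23 − €11,270.75 = €6,985.49.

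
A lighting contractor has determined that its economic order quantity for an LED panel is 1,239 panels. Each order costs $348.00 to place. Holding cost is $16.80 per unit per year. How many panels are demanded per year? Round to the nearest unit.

Invert the EOQ relation Q*² = 2DS/H.
From Q* = √(2DS/H): D = Q*²H / (2S) = 1,239² × 16.8 / (2 × 348) = 37054.645.

D ≈ 37,055 panels per year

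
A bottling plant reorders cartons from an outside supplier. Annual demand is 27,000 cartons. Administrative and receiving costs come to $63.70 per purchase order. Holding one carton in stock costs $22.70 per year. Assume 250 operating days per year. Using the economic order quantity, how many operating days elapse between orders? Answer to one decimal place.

T ≈ 3.6 days

EOQ = √(2DS/H) = √(2 × 27,000 × 63.7 / 22.7) ≈ 389.27.
Cycle time = Q*/D × 250 = 389.27 / 27,000 × 250 ≈ 3.604 days.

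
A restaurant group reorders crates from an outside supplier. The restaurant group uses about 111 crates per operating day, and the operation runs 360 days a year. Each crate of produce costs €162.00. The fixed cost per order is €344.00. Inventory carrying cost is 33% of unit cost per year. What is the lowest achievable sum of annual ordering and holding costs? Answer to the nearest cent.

TC* ≈ €38,337.29

Annual demand D = 111 × 360 = 39,960.
Holding cost H = 0.33 × €162.00 = €53.4600 per unit per year.
EOQ = √(2DS/H) = √(2 × 39,960 × 344 / 53.46) ≈ 717.12.
At the optimum the two cost components are equal, so total cost = 2·(Q*/2)H = Q*·H.
Minimum total = √(2DSH) = √(2 × 39,960 × 344 × 53.46) ≈ 38337.292.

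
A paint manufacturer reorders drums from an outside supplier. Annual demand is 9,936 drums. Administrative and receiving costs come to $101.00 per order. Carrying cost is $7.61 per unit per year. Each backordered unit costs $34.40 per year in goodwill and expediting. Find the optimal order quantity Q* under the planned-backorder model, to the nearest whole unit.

Q* ≈ 568 drums

With planned backorders, Q* = √(2DS/H) · √((H+B)/B).
√(2DS/H) = √(2 × 9,936 × 101 / 7.61) = 513.558.
√((H+B)/B) = √((7.61+34.4)/34.4) = 1.1051.
Q* ≈ 567.527.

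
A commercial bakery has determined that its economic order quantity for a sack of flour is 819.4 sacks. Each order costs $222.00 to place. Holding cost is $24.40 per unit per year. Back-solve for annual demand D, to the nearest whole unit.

D ≈ 36,898 sacks per year

The basic EOQ model gives Q* = √(2DS/H); rearrange for the unknown.
From Q* = √(2DS/H): D = Q*²H / (2S) = 819.4² × 24.4 / (2 × 222) = 36897.656.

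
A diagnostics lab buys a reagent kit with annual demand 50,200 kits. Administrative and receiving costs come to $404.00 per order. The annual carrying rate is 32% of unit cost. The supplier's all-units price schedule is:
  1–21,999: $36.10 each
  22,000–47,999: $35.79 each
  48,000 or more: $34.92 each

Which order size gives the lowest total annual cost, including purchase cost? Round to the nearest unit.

Q* ≈ 1,874 kits

Holding cost per unit per year at price C is H = 0.32·C.
For each price level, check whether its EOQ is feasible; otherwise the best quantity at that price is the breakpoint.
EOQ at $36.10 = 1873.8 (feasible in tier 1): TC = 50,200×$36.10 + (50,200/1873.8)×404 + (1873.8/2)×0.32×$36.10 = $1,833,866.42.
EOQ at $35.79 = 1881.9 < 22000, so use break Q=22000: TC = 50,200×$35.79 + (50,200/22000.0)×404 + (22000.0/2)×0.32×$35.79 = $1,923,560.65.
EOQ at $34.92 = 1905.2 < 48000, so use break Q=48000: TC = 50,200×$34.92 + (50,200/48000.0)×404 + (48000.0/2)×0.32×$34.92 = $2,021,592.12.
Lowest total cost is $1,833,866.42 at Q = 1873.8.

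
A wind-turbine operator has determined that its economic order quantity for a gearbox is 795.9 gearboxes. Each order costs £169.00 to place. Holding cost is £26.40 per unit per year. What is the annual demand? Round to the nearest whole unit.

Invert the EOQ relation Q*² = 2DS/H.
From Q* = √(2DS/H): D = Q*²H / (2S) = 795.9² × 26.4 / (2 × 169) = 49477.100.

D ≈ 49,477 gearboxes per year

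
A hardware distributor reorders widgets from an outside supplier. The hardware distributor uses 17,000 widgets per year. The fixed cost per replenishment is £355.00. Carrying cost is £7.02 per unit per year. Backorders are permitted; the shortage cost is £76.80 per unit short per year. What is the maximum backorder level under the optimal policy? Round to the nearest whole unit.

With planned backorders, Q* = √(2DS/H) · √((H+B)/B).
√(2DS/H) = √(2 × 17,000 × 355 / 7.02) = 1311.249.
√((H+B)/B) = √((7.02+76.8)/76.8) = 1.0447.
Q* ≈ 1369.867.
S* = Q* · H/(H+B) = 1369.867 × 7.02/83.82 ≈ 114.728.

S* ≈ 115 widgets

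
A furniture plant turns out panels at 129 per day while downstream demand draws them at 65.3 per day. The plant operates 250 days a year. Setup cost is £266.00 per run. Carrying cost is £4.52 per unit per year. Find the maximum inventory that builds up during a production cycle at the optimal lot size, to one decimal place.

Annual demand D = 65.3 × 250 = 16,325.
Production build-up factor (1 − d/p) = 1 − 65.3/129 = 0.4938.
Q* = √(2DS / (H(1 − d/p))) = √(2 × 16,325 × 266 / (4.52 × 0.4938)).
= √(8,684,900 / 2.232) ≈ 1972.597.
Maximum inventory = Q*(1 − d/p) = 1972.597 × 0.4938 ≈ 974.065.

I_max ≈ 974.1 panels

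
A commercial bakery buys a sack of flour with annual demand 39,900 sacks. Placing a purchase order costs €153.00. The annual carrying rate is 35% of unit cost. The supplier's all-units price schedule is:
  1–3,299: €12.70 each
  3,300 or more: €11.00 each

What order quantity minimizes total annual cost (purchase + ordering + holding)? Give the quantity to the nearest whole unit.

Q* ≈ 3,300 sacks

Holding cost per unit per year at price C is H = 0.35·C.
For each price level, check whether its EOQ is feasible; otherwise the best quantity at that price is the breakpoint.
EOQ at €12.70 = 1657.3 (feasible in tier 1): TC = 39,900×€12.70 + (39,900/1657.3)×153 + (1657.3/2)×0.35×€12.70 = €514,096.87.
EOQ at €11.00 = 1780.8 < 3300, so use break Q=3300: TC = 39,900×€11.00 + (39,900/3300.0)×153 + (3300.0/2)×0.35×€11.00 = €447,102.41.
Lowest total cost is €447,102.41 at Q = 3300.0.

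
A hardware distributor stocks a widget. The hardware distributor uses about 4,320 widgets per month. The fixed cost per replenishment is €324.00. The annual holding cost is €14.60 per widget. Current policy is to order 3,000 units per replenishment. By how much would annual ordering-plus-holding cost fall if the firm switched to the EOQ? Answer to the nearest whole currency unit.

Extra cost ≈ €5,353 per year

Annual demand D = 4,320 × 12 = 51,840.
EOQ = √(2DS/H) = √(2 × 51,840 × 324 / 14.6) ≈ 1516.85.
Cost at Q* = (D/Q*)S + (Q*/2)H = √(2DSH) ≈ €22,146.06.
Cost at Q = 3,000: (51,840/3,000)×324 + (3,000/2)×14.6 = €5,598.72 + €21,900.00 = €27,498.72.
Excess = €27,498.72 − €22,146.06 = €5,352.66.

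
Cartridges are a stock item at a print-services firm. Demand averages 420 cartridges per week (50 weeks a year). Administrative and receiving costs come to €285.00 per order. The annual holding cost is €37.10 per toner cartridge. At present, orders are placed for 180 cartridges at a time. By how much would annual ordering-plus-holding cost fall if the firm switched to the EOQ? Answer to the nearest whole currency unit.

Extra cost ≈ €15,516 per year

Annual demand D = 420 × 50 = 21,000.
EOQ = √(2DS/H) = √(2 × 21,000 × 285 / 37.1) ≈ 568.02.
Cost at Q* = (D/Q*)S + (Q*/2)H = √(2DSH) ≈ €21,073.37.
Cost at Q = 180: (21,000/180)×285 + (180/2)×37.1 = €33,250.00 + €3,339.00 = €36,589.00.
Excess = €36,589.00 − €21,073.37 = €15,515.63.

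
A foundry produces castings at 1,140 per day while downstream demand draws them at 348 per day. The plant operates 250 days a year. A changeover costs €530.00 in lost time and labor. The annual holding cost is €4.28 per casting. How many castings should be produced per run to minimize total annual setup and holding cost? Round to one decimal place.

Q* ≈ 5,569.0 castings

Annual demand D = 348 × 250 = 87,000.
Production build-up factor (1 − d/p) = 1 − 348/1,140 = 0.6947.
Q* = √(2DS / (H(1 − d/p))) = √(2 × 87,000 × 530 / (4.28 × 0.6947)).
= √(92,220,000 / 2.9735) ≈ 5569.042.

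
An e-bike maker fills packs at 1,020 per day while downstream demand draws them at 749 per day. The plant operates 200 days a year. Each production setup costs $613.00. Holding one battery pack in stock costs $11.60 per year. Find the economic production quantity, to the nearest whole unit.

Q* ≈ 7,719 packs

Annual demand D = 749 × 200 = 149,800.
Production build-up factor (1 − d/p) = 1 − 749/1,020 = 0.2657.
Q* = √(2DS / (H(1 − d/p))) = √(2 × 149,800 × 613 / (11.6 × 0.2657)).
= √(183,654,800 / 3.082) ≈ 7719.472.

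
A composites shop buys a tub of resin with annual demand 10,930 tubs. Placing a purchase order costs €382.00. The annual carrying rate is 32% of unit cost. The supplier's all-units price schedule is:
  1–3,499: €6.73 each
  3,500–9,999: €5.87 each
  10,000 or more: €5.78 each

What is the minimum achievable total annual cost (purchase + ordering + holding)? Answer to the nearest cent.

Holding cost per unit per year at price C is H = 0.32·C.
For each price level, check whether its EOQ is feasible; otherwise the best quantity at that price is the breakpoint.
EOQ at €6.73 = 1969.1 (feasible in tier 1): TC = 10,930×€6.73 + (10,930/1969.1)×382 + (1969.1/2)×0.32×€6.73 = €77,799.62.
EOQ at €5.87 = 2108.4 < 3500, so use break Q=3500: TC = 10,930×€5.87 + (10,930/3500.0)×382 + (3500.0/2)×0.32×€5.87 = €68,639.23.
EOQ at €5.78 = 2124.8 < 10000, so use break Q=10000: TC = 10,930×€5.78 + (10,930/10000.0)×382 + (10000.0/2)×0.32×€5.78 = €72,840.93.
Lowest total cost among the candidates is at Q = 3500.0.

TC* ≈ €68,639.23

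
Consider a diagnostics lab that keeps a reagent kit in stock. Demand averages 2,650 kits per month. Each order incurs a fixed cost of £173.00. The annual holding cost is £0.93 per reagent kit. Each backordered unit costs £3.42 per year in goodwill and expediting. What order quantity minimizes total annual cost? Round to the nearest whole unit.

Annual demand D = 2,650 × 12 = 31,800.
With planned backorders, Q* = √(2DS/H) · √((H+B)/B).
√(2DS/H) = √(2 × 31,800 × 173 / 0.93) = 3439.617.
√((H+B)/B) = √((0.93+3.42)/3.42) = 1.1278.
Q* ≈ 3879.196.

Q* ≈ 3,879 kits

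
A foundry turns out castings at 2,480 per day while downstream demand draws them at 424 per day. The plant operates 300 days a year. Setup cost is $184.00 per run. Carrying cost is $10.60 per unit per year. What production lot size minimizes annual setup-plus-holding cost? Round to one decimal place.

Q* ≈ 2,308.0 castings

Annual demand D = 424 × 300 = 127,200.
Production build-up factor (1 − d/p) = 1 − 424/2,480 = 0.8290.
Q* = √(2DS / (H(1 − d/p))) = √(2 × 127,200 × 184 / (10.6 × 0.8290)).
= √(46,809,600 / 8.7877) ≈ 2307.963.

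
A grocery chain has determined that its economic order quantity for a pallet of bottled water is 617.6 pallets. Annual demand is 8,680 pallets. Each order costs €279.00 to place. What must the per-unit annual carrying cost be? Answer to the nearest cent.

H ≈ €12.70

Squaring Q* = √(2DS/H) gives Q*² = 2DS/H.
From Q* = √(2DS/H): H = 2DS / Q*² = 2 × 8,680 × 279 / 617.6² = 12.6981.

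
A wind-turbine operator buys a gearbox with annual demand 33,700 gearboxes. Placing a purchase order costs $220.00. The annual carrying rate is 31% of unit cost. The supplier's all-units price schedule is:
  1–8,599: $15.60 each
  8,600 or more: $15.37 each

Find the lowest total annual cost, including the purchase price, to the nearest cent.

Holding cost per unit per year at price C is H = 0.31·C.
Evaluate total cost at each tier's feasible EOQ or, if the EOQ is below the tier, at the tier's minimum quantity.
EOQ at $15.60 = 1751.0 (feasible in tier 1): TC = 33,700×$15.60 + (33,700/1751.0)×220 + (1751.0/2)×0.31×$15.60 = $534,188.07.
EOQ at $15.37 = 1764.1 < 8600, so use break Q=8600: TC = 33,700×$15.37 + (33,700/8600.0)×220 + (8600.0/2)×0.31×$15.37 = $539,319.30.
Lowest total cost among the candidates is at Q = 1751.0.

TC* ≈ $534,188.07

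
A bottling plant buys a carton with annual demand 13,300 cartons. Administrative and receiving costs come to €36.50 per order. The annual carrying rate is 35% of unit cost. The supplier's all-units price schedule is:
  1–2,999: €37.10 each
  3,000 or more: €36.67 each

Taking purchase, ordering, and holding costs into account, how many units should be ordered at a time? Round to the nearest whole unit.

Q* ≈ 273 cartons

Holding cost per unit per year at price C is H = 0.35·C.
For each price level, check whether its EOQ is feasible; otherwise the best quantity at that price is the breakpoint.
EOQ at €37.10 = 273.4 (feasible in tier 1): TC = 13,300×€37.10 + (13,300/273.4)×36.5 + (273.4/2)×0.35×€37.10 = €496,980.65.
EOQ at €36.67 = 275.0 < 3000, so use break Q=3000: TC = 13,300×€36.67 + (13,300/3000.0)×36.5 + (3000.0/2)×0.35×€36.67 = €507,124.57.
Lowest total cost is €496,980.65 at Q = 273.4.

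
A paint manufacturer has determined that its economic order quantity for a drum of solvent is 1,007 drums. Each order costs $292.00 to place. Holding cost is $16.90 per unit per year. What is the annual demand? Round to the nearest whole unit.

Invert the EOQ relation Q*² = 2DS/H.
From Q* = √(2DS/H): D = Q*²H / (2S) = 1,007² × 16.9 / (2 × 292) = 29344.911.

D ≈ 29,345 drums per year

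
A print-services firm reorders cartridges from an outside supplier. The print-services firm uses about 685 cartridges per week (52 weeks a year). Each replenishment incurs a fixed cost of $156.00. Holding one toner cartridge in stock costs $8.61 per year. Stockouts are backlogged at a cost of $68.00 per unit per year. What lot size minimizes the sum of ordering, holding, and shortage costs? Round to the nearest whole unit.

Annual demand D = 685 × 52 = 35,620.
With planned backorders, Q* = √(2DS/H) · √((H+B)/B).
√(2DS/H) = √(2 × 35,620 × 156 / 8.61) = 1136.116.
√((H+B)/B) = √((8.61+68)/68) = 1.0614.
Q* ≈ 1205.899.

Q* ≈ 1,206 cartridges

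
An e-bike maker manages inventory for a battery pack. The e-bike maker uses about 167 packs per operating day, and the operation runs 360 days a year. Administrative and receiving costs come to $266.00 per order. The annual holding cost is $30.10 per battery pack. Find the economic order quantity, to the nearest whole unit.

Annual demand D = 167 × 360 = 60,120.
EOQ = √(2DS / H) = √(2 × 60,120 × 266 / 30.1).
= √(31,983,840 / 30.1) = √1,062,586.0465 ≈ 1030.818.

Q* ≈ 1,031 packs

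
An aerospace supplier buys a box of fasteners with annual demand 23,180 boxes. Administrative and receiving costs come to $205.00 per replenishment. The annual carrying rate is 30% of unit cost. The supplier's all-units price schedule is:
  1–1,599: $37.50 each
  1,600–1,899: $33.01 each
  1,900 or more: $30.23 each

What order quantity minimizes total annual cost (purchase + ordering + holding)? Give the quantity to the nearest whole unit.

Q* ≈ 1,900 boxes

Holding cost per unit per year at price C is H = 0.30·C.
For each price level, check whether its EOQ is feasible; otherwise the best quantity at that price is the breakpoint.
EOQ at $37.50 = 919.1 (feasible in tier 1): TC = 23,180×$37.50 + (23,180/919.1)×205 + (919.1/2)×0.30×$37.50 = $879,590.10.
EOQ at $33.01 = 979.6 < 1600, so use break Q=1600: TC = 23,180×$33.01 + (23,180/1600.0)×205 + (1600.0/2)×0.30×$33.01 = $776,064.14.
EOQ at $30.23 = 1023.7 < 1900, so use break Q=1900: TC = 23,180×$30.23 + (23,180/1900.0)×205 + (1900.0/2)×0.30×$30.23 = $711,847.95.
Lowest total cost is $711,847.95 at Q = 1900.0.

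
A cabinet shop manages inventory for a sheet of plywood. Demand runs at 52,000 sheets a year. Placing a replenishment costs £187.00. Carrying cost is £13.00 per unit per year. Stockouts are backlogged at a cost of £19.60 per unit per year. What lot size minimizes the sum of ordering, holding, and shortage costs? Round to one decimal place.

With planned backorders, Q* = √(2DS/H) · √((H+B)/B).
√(2DS/H) = √(2 × 52,000 × 187 / 13) = 1223.111.
√((H+B)/B) = √((13+19.6)/19.6) = 1.2897.
Q* ≈ 1577.417.

Q* ≈ 1,577.4 sheets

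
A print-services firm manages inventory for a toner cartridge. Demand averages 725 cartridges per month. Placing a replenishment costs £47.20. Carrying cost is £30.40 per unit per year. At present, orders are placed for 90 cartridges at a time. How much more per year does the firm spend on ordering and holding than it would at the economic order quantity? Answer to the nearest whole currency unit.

Annual demand D = 725 × 12 = 8,700.
EOQ = √(2DS/H) = √(2 × 8,700 × 47.2 / 30.4) ≈ 164.36.
Cost at Q* = (D/Q*)S + (Q*/2)H = √(2DSH) ≈ £4,996.69.
Cost at Q = 90: (8,700/90)×47.2 + (90/2)×30.4 = £4,562.67 + £1,368.00 = £5,930.67.
Excess = £5,930.67 − £4,996.69 = £933.98.

Extra cost ≈ £934 per year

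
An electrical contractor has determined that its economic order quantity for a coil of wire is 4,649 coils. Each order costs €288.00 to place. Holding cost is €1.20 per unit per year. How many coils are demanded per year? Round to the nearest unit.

D ≈ 45,028 coils per year

Squaring Q* = √(2DS/H) gives Q*² = 2DS/H.
From Q* = √(2DS/H): D = Q*²H / (2S) = 4,649² × 1.2 / (2 × 288) = 45027.502.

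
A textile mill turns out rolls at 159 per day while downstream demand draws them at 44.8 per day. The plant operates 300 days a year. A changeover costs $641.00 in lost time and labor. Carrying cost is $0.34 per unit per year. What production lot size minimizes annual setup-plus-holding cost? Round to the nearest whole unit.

Q* ≈ 8,400 rolls

Annual demand D = 44.8 × 300 = 13,440.
Production build-up factor (1 − d/p) = 1 − 44.8/159 = 0.7182.
Q* = √(2DS / (H(1 − d/p))) = √(2 × 13,440 × 641 / (0.34 × 0.7182)).
= √(17,230,080 / 0.2442) ≈ 8399.815.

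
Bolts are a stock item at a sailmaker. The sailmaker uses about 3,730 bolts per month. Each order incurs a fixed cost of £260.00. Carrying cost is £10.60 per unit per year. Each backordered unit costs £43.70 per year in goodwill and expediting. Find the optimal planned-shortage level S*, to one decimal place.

S* ≈ 322.4 bolts

Annual demand D = 3,730 × 12 = 44,760.
With planned backorders, Q* = √(2DS/H) · √((H+B)/B).
√(2DS/H) = √(2 × 44,760 × 260 / 10.6) = 1481.814.
√((H+B)/B) = √((10.6+43.7)/43.7) = 1.1147.
Q* ≈ 1651.783.
S* = Q* · H/(H+B) = 1651.783 × 10.6/54.3 ≈ 322.447.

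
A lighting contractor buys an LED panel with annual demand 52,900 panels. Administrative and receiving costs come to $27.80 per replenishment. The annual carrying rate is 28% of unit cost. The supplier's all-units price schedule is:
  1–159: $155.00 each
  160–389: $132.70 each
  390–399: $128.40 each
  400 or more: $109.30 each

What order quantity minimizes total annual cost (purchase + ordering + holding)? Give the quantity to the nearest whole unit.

Q* ≈ 400 panels

Holding cost per unit per year at price C is H = 0.28·C.
For each price level, check whether its EOQ is feasible; otherwise the best quantity at that price is the breakpoint.
Tier 1 ($155.00): EOQ = 260.3 exceeds tier's upper bound 159, so this tier is dominated.
EOQ at $132.70 = 281.4 (feasible in tier 2): TC = 52,900×$132.70 + (52,900/281.4)×27.8 + (281.4/2)×0.28×$132.70 = $7,030,283.93.
EOQ at $128.40 = 286.0 < 390, so use break Q=390: TC = 52,900×$128.40 + (52,900/390.0)×27.8 + (390.0/2)×0.28×$128.40 = $6,803,141.46.
EOQ at $109.30 = 310.0 < 400, so use break Q=400: TC = 52,900×$109.30 + (52,900/400.0)×27.8 + (400.0/2)×0.28×$109.30 = $5,791,767.35.
Lowest total cost is $5,791,767.35 at Q = 400.0.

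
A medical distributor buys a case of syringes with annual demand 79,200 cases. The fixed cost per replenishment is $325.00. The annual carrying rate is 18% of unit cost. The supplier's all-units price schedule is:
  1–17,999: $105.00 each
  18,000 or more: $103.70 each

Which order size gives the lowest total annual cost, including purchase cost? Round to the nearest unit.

Q* ≈ 1,650 cases

Holding cost per unit per year at price C is H = 0.18·C.
Candidates are each tier's EOQ (if it falls in that tier) and each price-break quantity.
EOQ at $105.00 = 1650.4 (feasible in tier 1): TC = 79,200×$105.00 + (79,200/1650.4)×325 + (1650.4/2)×0.18×$105.00 = $8,347,192.50.
EOQ at $103.70 = 1660.7 < 18000, so use break Q=18000: TC = 79,200×$103.70 + (79,200/18000.0)×325 + (18000.0/2)×0.18×$103.70 = $8,382,464.00.
Lowest total cost is $8,347,192.50 at Q = 1650.4.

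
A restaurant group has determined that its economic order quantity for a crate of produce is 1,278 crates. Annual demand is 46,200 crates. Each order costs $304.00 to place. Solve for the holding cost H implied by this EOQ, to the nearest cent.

Invert the EOQ relation Q*² = 2DS/H.
From Q* = √(2DS/H): H = 2DS / Q*² = 2 × 46,200 × 304 / 1,278² = 17.1982.

H ≈ $17.20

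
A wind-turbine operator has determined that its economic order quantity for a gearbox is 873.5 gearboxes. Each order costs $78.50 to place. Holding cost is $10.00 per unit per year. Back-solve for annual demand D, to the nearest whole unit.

D ≈ 48,599 gearboxes per year

The basic EOQ model gives Q* = √(2DS/H); rearrange for the unknown.
From Q* = √(2DS/H): D = Q*²H / (2S) = 873.5² × 10 / (2 × 78.5) = 48598.869.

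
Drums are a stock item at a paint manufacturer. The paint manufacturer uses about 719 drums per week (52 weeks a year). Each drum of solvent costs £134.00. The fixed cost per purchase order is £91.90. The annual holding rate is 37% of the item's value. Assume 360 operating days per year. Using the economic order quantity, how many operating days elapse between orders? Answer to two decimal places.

Annual demand D = 719 × 52 = 37,388.
Holding cost H = 0.37 × £134.00 = £49.5800 per unit per year.
The optimal lot size = √(2DS/H) = √(2 × 37,388 × 91.9 / 49.58) ≈ 372.29.
Cycle time = Q*/D × 360 = 372.29 / 37,388 × 360 ≈ 3.585 days.

T ≈ 3.58 days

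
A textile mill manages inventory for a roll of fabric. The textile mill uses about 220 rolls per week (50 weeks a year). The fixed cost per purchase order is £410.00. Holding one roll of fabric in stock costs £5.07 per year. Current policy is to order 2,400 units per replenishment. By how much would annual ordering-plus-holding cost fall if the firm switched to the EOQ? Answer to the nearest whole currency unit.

Extra cost ≈ £1,201 per year

Annual demand D = 220 × 50 = 11,000.
EOQ = √(2DS/H) = √(2 × 11,000 × 410 / 5.07) ≈ 1333.83.
Cost at Q* = (D/Q*)S + (Q*/2)H = √(2DSH) ≈ £6,762.50.
Cost at Q = 2,400: (11,000/2,400)×410 + (2,400/2)×5.07 = £1,879.17 + £6,084.00 = £7,963.17.
Excess = £7,963.17 − £6,762.50 = £1,200.67.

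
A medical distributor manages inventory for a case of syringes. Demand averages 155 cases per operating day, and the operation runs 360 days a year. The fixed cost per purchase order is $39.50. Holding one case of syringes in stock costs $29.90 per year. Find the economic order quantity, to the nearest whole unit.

Q* ≈ 384 cases

Annual demand D = 155 × 360 = 55,800.
EOQ = √(2DS / H) = √(2 × 55,800 × 39.5 / 29.9).
= √(4,408,200 / 29.9) = √147,431.4381 ≈ 383.968.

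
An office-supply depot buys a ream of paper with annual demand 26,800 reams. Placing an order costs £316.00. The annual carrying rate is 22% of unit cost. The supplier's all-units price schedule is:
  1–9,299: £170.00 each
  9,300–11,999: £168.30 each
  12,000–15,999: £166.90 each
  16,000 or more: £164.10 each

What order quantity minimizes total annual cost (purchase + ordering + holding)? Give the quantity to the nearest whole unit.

Holding cost per unit per year at price C is H = 0.22·C.
Candidates are each tier's EOQ (if it falls in that tier) and each price-break quantity.
EOQ at £170.00 = 673.0 (feasible in tier 1): TC = 26,800×£170.00 + (26,800/673.0)×316 + (673.0/2)×0.22×£170.00 = £4,581,168.76.
EOQ at £168.30 = 676.4 < 9300, so use break Q=9300: TC = 26,800×£168.30 + (26,800/9300.0)×316 + (9300.0/2)×0.22×£168.30 = £4,683,521.52.
EOQ at £166.90 = 679.2 < 12000, so use break Q=12000: TC = 26,800×£166.90 + (26,800/12000.0)×316 + (12000.0/2)×0.22×£166.90 = £4,693,933.73.
EOQ at £164.10 = 685.0 < 16000, so use break Q=16000: TC = 26,800×£164.10 + (26,800/16000.0)×316 + (16000.0/2)×0.22×£164.10 = £4,687,225.30.
Lowest total cost is £4,581,168.76 at Q = 673.0.

Q* ≈ 673 reams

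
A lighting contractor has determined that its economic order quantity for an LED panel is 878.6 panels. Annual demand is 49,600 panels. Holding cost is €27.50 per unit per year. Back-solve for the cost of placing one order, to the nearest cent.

S ≈ €213.99

The basic EOQ model gives Q* = √(2DS/H); rearrange for the unknown.
From Q* = √(2DS/H): S = Q*²H / (2D) = 878.6² × 27.5 / (2 × 49,600) = 213.9949.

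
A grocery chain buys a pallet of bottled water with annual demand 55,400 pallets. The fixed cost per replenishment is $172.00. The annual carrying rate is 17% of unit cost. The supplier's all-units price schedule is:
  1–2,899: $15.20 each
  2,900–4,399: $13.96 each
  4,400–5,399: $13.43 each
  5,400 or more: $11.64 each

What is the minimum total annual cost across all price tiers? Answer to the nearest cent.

TC* ≈ $651,963.35

Holding cost per unit per year at price C is H = 0.17·C.
For each price level, check whether its EOQ is feasible; otherwise the best quantity at that price is the breakpoint.
EOQ at $15.20 = 2715.7 (feasible in tier 1): TC = 55,400×$15.20 + (55,400/2715.7)×172 + (2715.7/2)×0.17×$15.20 = $849,097.47.
EOQ at $13.96 = 2833.8 < 2900, so use break Q=2900: TC = 55,400×$13.96 + (55,400/2900.0)×172 + (2900.0/2)×0.17×$13.96 = $780,110.93.
EOQ at $13.43 = 2889.2 < 4400, so use break Q=4400: TC = 55,400×$13.43 + (55,400/4400.0)×172 + (4400.0/2)×0.17×$13.43 = $751,210.46.
EOQ at $11.64 = 3103.4 < 5400, so use break Q=5400: TC = 55,400×$11.64 + (55,400/5400.0)×172 + (5400.0/2)×0.17×$11.64 = $651,963.35.
Lowest total cost among the candidates is at Q = 5400.0.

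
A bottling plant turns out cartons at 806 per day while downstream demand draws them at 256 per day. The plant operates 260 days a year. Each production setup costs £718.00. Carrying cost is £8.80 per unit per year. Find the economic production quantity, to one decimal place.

Q* ≈ 3,989.6 cartons

Annual demand D = 256 × 260 = 66,560.
Production build-up factor (1 − d/p) = 1 − 256/806 = 0.6824.
Q* = √(2DS / (H(1 − d/p))) = √(2 × 66,560 × 718 / (8.8 × 0.6824)).
= √(95,580,160 / 6.005) ≈ 3989.594.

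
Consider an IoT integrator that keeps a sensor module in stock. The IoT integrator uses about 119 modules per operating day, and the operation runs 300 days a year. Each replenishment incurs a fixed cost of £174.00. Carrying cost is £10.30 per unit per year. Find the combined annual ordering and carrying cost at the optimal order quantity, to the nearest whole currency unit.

Annual demand D = 119 × 300 = 35,700.
The optimal lot size = √(2DS/H) = √(2 × 35,700 × 174 / 10.3) ≈ 1098.26.
At Q*, ordering cost (D/Q*)S equals holding cost (Q*/2)H, each = √(DSH/2).
Minimum total = √(2DSH) = √(2 × 35,700 × 174 × 10.3) ≈ 11312.077.

TC* ≈ £11,312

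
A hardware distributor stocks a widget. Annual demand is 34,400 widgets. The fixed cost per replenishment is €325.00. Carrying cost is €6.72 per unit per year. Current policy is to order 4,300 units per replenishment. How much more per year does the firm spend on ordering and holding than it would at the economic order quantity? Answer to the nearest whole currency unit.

Extra cost ≈ €4,790 per year

EOQ = √(2DS/H) = √(2 × 34,400 × 325 / 6.72) ≈ 1824.11.
Cost at Q* = (D/Q*)S + (Q*/2)H = √(2DSH) ≈ €12,258.03.
Cost at Q = 4,300: (34,400/4,300)×325 + (4,300/2)×6.72 = €2,600.00 + €14,448.00 = €17,048.00.
Excess = €17,048.00 − €12,258.03 = €4,789.97.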